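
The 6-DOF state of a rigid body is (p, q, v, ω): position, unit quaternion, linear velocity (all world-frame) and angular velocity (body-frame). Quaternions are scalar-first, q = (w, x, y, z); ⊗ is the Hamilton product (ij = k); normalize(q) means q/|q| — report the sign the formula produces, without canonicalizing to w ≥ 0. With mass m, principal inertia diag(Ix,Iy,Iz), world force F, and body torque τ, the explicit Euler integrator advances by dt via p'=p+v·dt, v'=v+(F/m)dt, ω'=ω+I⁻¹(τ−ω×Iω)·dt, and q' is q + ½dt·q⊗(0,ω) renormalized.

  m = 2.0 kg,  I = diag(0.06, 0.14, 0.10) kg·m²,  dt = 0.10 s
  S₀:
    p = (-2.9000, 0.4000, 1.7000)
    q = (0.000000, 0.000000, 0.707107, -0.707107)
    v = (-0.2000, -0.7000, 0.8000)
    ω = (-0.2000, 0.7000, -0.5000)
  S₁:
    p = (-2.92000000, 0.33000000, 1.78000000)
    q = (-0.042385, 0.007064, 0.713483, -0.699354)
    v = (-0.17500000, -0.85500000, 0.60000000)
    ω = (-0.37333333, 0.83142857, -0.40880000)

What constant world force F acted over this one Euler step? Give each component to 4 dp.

F = (0.5000, -3.1000, -4.0000)

velocity change Δv = (0.02500000, -0.15500000, -0.20000000)
m·(v₁−v₀)/dt = (0.5000, -3.1000, -4.0000)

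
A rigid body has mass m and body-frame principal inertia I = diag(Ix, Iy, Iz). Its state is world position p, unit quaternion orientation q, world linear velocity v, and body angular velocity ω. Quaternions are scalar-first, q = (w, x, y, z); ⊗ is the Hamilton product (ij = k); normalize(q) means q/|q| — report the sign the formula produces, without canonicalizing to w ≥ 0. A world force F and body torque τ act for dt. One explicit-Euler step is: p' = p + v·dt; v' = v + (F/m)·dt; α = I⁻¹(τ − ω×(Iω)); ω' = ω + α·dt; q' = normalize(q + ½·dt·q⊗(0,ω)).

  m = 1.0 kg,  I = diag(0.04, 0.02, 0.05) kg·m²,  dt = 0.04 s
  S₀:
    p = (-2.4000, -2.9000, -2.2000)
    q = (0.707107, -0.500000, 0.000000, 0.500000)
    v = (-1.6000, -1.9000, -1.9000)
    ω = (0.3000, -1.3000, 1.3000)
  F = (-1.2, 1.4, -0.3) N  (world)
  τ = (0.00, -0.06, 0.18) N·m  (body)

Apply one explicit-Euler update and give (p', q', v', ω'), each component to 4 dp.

α = I⁻¹(τ − ω×Iω) = (1.2675, -2.8050, 3.4440)
ω' = ω + α·dt = (0.3507, -1.4122, 1.4378)
Hamilton product q⊗(0,ω) = (-0.5000000, 0.8621321, -0.1192391, 1.5692391)
q' = normalize(q + ½dt·q⊗(0,ω)) = (0.6966, -0.4824, -0.0024, 0.5310)
p + v·dt = (-2.4640, -2.9760, -2.2760)
new velocity v' = (-1.6480, -1.8440, -1.9120)

p' = (-2.4640, -2.9760, -2.2760)
q' = (0.6966, -0.4824, -0.0024, 0.5310)
v' = (-1.6480, -1.8440, -1.9120)
ω' = (0.3507, -1.4122, 1.4378)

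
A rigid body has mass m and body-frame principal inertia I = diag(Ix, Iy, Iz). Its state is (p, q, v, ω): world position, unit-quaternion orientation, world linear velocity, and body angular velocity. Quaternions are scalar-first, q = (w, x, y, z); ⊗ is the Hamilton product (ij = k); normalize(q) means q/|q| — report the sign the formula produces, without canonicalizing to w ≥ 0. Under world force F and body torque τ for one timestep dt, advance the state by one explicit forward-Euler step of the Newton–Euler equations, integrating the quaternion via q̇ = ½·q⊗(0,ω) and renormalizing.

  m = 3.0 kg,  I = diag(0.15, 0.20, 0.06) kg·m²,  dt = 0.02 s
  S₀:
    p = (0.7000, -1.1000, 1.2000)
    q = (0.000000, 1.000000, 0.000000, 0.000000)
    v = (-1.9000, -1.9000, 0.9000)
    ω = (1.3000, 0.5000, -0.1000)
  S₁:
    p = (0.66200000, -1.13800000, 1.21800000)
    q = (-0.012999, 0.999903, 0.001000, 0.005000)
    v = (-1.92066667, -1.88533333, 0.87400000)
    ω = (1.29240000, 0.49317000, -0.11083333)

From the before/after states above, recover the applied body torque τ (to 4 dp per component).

rate change Δω = (-0.00760000, -0.00683000, -0.01083333)
precession coupling = (0.0070, -0.0117, 0.0325)
I·α + gyro = (-0.0500, -0.0800, 0.0000)

τ = (-0.0500, -0.0800, 0.0000)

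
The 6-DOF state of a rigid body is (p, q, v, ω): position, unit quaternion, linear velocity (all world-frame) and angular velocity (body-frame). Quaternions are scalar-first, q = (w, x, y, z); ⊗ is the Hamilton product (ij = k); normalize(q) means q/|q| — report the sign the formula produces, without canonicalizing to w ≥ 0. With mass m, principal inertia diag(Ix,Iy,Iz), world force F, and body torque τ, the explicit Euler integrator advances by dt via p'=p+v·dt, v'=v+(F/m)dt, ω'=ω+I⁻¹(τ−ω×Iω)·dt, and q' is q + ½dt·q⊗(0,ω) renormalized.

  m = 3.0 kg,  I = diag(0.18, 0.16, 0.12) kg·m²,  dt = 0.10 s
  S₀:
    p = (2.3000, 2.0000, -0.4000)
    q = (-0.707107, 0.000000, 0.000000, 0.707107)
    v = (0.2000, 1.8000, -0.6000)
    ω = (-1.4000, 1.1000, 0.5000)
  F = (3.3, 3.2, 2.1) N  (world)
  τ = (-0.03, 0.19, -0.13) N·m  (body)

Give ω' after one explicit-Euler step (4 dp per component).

ω' = (-1.4044, 1.2450, 0.3660)

ω×(Iω) gyroscopic = (-0.0220, -0.0420, 0.0308)
angular accel α = (-0.0444, 1.4500, -1.3400)
ω' = ω + α·dt = (-1.4044, 1.2450, 0.3660)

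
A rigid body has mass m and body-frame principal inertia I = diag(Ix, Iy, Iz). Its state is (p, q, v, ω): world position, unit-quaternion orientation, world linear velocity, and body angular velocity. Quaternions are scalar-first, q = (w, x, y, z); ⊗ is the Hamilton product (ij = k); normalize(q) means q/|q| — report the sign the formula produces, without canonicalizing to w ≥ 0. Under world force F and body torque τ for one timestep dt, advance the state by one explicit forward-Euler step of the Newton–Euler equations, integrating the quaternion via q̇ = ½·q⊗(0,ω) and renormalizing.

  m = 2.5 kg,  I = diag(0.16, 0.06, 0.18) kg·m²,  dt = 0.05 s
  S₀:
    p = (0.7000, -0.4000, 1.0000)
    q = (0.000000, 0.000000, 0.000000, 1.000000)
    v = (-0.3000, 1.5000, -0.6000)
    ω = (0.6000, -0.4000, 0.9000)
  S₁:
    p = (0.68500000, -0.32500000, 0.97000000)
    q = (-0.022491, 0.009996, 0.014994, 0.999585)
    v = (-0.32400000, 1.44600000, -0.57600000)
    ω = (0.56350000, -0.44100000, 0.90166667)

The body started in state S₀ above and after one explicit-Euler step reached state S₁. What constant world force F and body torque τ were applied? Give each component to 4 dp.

v₁ − v₀ = (-0.02400000, -0.05400000, 0.02400000)
applied force F = (-1.2000, -2.7000, 1.2000)
rate change Δω = (-0.03650000, -0.04100000, 0.00166667)
τ = I·(Δω/dt) + ω₀×(Iω₀) = (-0.1600, -0.0600, 0.0300)

F = (-1.2000, -2.7000, 1.2000)
τ = (-0.1600, -0.0600, 0.0300)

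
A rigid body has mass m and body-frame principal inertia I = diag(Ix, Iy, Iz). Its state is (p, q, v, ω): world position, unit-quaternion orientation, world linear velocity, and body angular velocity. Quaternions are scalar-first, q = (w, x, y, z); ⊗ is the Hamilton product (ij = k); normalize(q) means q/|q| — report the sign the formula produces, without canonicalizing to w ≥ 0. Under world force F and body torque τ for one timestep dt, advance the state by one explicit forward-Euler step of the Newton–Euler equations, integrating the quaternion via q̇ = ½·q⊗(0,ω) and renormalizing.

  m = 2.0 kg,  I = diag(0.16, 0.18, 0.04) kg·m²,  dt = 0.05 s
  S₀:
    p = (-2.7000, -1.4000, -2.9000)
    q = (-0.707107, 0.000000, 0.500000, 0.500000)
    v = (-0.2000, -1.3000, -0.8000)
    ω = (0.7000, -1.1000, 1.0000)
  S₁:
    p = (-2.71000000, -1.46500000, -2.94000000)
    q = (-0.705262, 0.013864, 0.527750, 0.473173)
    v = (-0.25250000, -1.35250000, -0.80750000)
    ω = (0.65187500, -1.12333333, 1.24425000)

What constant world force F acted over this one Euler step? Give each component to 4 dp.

v₁ − v₀ = (-0.05250000, -0.05250000, -0.00750000)
m·(v₁−v₀)/dt = (-2.1000, -2.1000, -0.3000)

F = (-2.1000, -2.1000, -0.3000)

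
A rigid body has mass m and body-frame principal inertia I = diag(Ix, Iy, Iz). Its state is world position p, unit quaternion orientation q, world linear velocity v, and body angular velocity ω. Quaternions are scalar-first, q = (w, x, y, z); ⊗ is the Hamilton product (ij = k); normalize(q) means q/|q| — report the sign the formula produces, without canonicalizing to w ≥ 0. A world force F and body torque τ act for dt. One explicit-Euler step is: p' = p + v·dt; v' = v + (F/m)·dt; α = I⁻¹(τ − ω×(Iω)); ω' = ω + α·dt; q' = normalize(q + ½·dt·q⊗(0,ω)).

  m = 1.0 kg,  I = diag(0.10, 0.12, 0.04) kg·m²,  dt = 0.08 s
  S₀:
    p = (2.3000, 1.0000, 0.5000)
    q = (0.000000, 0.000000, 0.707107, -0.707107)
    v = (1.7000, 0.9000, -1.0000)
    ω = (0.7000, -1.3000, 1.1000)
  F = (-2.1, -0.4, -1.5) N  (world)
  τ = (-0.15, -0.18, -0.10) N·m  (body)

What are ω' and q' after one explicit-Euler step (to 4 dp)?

ω' = (0.4885, -1.4508, 0.9364)
q' = (0.0677, -0.0056, 0.6855, -0.7249)

(τ − ω×Iω)/I = (-2.6440, -1.8850, -2.0450)
new body rate ω' = (0.4885, -1.4508, 0.9364)
Hamilton product q⊗(0,ω) = (1.6970568, -0.1414214, -0.4949749, -0.4949749)
q' = normalize(q + ½dt·q⊗(0,ω)) = (0.0677, -0.0056, 0.6855, -0.7249)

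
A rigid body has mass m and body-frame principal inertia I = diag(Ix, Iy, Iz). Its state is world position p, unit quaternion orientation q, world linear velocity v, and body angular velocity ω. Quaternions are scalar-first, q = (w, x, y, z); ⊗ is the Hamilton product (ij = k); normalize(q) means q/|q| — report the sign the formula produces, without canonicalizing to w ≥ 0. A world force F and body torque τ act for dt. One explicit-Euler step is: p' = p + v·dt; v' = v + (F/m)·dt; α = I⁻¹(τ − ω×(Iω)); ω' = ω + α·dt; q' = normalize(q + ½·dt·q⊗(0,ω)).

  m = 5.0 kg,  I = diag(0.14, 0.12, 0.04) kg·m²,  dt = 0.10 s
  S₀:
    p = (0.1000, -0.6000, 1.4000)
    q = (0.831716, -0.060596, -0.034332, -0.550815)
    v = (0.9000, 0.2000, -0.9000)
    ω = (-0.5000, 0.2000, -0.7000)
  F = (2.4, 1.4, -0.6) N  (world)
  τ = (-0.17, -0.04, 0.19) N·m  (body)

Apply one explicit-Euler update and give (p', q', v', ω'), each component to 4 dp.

p' = (0.1900, -0.5800, 1.3100)
q' = (0.8105, -0.0746, -0.0144, -0.5808)
v' = (0.9480, 0.2280, -0.9120)
ω' = (-0.6294, 0.1375, -0.2300)

α = I⁻¹(τ − ω×Iω) = (-1.2943, -0.6250, 4.7000)
ω + α·dt = (-0.6294, 0.1375, -0.2300)
2q̇ = q⊗(0,ω) = (-0.4090021, -0.2816626, 0.3993335, -0.6114864)
updated quaternion q' = (0.8105, -0.0746, -0.0144, -0.5808)
linear accel F/m = (0.4800, 0.2800, -0.1200)
p' = p + v·dt = (0.1900, -0.5800, 1.3100)
v' = v + a·dt = (0.9480, 0.2280, -0.9120)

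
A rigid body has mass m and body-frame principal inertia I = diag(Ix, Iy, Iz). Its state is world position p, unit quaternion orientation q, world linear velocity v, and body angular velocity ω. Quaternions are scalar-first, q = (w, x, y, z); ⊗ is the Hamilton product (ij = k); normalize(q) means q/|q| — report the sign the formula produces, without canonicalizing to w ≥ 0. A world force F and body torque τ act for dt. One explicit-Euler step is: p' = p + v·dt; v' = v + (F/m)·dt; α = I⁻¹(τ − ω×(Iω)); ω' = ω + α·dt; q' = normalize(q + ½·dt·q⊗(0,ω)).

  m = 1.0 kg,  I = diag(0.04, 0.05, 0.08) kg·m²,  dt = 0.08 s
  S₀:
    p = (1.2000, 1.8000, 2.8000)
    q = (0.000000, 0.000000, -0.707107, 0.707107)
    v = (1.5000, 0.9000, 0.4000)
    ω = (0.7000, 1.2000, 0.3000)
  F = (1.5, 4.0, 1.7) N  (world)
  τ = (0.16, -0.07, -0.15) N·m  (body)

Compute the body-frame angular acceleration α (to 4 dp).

α = (3.7300, -1.2320, -1.9800)

gyro term ω×Iω = (0.0108, -0.0084, 0.0084)
angular accel α = (3.7300, -1.2320, -1.9800)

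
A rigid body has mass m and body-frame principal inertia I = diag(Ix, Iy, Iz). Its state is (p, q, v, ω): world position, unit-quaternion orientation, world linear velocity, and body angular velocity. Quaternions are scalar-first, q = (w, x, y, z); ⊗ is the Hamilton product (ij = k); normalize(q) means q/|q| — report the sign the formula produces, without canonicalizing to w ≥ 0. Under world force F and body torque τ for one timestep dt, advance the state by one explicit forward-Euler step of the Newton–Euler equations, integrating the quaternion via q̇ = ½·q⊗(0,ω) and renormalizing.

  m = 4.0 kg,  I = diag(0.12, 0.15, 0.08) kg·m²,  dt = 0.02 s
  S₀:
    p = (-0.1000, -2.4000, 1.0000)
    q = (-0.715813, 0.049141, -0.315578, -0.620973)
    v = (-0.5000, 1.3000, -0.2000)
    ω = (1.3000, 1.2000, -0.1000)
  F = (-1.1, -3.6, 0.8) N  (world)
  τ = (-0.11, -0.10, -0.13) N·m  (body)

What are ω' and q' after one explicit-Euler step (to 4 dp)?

angular accel α = (-0.9867, -0.6320, -2.2100)
ω' = ω + α·dt = (1.2803, 1.1874, -0.1442)
2q̇ = q⊗(0,ω) = (0.2527130, -0.1538315, -1.6613264, 0.5408019)
q + ½dt·q⊗(0,ω), renormalized = (-0.7132, 0.0476, -0.3321, -0.6155)

ω' = (1.2803, 1.1874, -0.1442)
q' = (-0.7132, 0.0476, -0.3321, -0.6155)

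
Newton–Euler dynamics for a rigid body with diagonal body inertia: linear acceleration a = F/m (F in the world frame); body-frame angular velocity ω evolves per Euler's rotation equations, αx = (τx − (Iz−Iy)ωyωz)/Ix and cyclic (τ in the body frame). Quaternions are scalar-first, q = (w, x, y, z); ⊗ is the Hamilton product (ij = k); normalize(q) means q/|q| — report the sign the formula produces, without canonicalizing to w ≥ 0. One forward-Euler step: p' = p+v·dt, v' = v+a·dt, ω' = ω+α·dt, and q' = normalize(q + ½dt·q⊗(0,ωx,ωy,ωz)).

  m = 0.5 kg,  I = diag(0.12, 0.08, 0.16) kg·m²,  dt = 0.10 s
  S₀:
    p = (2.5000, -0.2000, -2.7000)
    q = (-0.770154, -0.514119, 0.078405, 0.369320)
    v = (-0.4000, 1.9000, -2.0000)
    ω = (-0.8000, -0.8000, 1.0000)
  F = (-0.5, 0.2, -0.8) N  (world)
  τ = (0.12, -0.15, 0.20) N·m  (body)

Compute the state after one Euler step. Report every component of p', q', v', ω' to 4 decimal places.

p' = (2.4600, -0.0100, -2.9000)
q' = (-0.8038, -0.4633, 0.1198, 0.3535)
v' = (-0.5000, 1.9400, -2.1600)
ω' = (-0.6467, -1.0275, 1.1410)

ω×(Iω) gyroscopic = (-0.0640, 0.0320, -0.0256)
(τ − ω×Iω)/I = (1.5333, -2.2750, 1.4100)
ω + α·dt = (-0.6467, -1.0275, 1.1410)
Hamilton product q⊗(0,ω) = (-0.7178912, 0.9899842, 0.8347862, -0.2961348)
q + ½dt·q⊗(0,ω), renormalized = (-0.8038, -0.4633, 0.1198, 0.3535)
p' = p + v·dt = (2.4600, -0.0100, -2.9000)
v + (F/m)dt = (-0.5000, 1.9400, -2.1600)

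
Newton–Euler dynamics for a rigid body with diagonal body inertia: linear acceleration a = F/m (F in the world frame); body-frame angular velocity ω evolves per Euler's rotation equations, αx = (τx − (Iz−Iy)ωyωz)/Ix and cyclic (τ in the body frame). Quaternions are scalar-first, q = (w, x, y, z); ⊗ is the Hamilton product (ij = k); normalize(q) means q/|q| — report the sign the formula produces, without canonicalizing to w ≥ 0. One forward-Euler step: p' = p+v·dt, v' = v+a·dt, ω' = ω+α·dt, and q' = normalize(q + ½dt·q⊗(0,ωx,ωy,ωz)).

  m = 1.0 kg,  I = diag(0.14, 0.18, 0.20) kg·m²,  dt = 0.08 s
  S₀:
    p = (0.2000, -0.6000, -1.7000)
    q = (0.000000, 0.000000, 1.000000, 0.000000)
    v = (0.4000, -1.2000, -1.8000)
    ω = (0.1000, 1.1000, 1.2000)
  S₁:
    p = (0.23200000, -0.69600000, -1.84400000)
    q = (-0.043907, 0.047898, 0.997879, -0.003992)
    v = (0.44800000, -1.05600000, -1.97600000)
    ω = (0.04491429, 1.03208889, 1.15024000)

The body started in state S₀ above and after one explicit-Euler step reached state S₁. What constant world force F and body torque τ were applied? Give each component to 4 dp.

F = (0.6000, 1.8000, -2.2000)
τ = (-0.0700, -0.1600, -0.1200)

ω₁ − ω₀ = (-0.05508571, -0.06791111, -0.04976000)
τ = I·(Δω/dt) + ω₀×(Iω₀) = (-0.0700, -0.1600, -0.1200)
velocity change Δv = (0.04800000, 0.14400000, -0.17600000)
applied force F = (0.6000, 1.8000, -2.2000)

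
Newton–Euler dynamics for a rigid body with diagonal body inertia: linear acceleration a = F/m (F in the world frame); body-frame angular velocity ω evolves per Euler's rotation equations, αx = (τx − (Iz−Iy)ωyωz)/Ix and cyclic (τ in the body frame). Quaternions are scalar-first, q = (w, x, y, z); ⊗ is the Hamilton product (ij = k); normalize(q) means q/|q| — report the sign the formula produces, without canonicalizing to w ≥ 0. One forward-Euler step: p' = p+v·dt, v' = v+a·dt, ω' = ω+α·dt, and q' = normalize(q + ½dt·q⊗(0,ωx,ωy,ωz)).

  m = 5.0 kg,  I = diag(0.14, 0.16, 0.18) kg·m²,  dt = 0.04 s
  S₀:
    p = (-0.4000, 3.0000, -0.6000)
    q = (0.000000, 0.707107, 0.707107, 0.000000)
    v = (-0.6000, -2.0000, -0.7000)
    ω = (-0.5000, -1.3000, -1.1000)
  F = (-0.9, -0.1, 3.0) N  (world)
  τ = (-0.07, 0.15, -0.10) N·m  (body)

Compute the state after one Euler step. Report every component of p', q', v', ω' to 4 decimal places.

p' = (-0.4240, 2.9200, -0.6280)
q' = (0.0254, 0.6911, 0.7222, -0.0113)
v' = (-0.6072, -2.0008, -0.6760)
ω' = (-0.5282, -1.2570, -1.1251)

linear accel F/m = (-0.1800, -0.0200, 0.6000)
new position p' = (-0.4240, 2.9200, -0.6280)
new velocity v' = (-0.6072, -2.0008, -0.6760)
angular accel α = (-0.7043, 1.0750, -0.6278)
ω' = ω + α·dt = (-0.5282, -1.2570, -1.1251)
Hamilton product q⊗(0,ω) = (1.2727926, -0.7778177, 0.7778177, -0.5656856)
updated quaternion q' = (0.0254, 0.6911, 0.7222, -0.0113)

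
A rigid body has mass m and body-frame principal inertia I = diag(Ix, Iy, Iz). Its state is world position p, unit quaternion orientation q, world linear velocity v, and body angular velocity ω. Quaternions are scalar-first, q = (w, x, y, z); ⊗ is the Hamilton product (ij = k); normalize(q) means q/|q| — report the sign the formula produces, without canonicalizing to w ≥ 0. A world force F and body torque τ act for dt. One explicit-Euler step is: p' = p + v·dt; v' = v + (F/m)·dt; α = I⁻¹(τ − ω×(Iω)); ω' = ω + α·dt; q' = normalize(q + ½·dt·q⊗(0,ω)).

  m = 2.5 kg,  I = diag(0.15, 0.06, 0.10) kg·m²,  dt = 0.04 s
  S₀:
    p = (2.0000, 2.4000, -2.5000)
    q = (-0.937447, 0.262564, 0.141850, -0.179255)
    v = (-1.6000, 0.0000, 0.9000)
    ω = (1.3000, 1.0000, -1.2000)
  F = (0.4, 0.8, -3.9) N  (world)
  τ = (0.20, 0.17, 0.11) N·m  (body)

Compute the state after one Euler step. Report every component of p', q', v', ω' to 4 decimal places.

angular accel α = (1.6533, 4.1333, 2.2700)
ω' = ω + α·dt = (1.3661, 1.1653, -1.1092)
q⊗(0,ω) = (-0.6982892, -1.2096461, -0.8554017, 1.2030954)
q' = normalize(q + ½dt·q⊗(0,ω)) = (-0.9506, 0.2382, 0.1246, -0.1551)
a = F/m = (0.1600, 0.3200, -1.5600)
new position p' = (1.9360, 2.4000, -2.4640)
v' = v + a·dt = (-1.5936, 0.0128, 0.8376)

p' = (1.9360, 2.4000, -2.4640)
q' = (-0.9506, 0.2382, 0.1246, -0.1551)
v' = (-1.5936, 0.0128, 0.8376)
ω' = (1.3661, 1.1653, -1.1092)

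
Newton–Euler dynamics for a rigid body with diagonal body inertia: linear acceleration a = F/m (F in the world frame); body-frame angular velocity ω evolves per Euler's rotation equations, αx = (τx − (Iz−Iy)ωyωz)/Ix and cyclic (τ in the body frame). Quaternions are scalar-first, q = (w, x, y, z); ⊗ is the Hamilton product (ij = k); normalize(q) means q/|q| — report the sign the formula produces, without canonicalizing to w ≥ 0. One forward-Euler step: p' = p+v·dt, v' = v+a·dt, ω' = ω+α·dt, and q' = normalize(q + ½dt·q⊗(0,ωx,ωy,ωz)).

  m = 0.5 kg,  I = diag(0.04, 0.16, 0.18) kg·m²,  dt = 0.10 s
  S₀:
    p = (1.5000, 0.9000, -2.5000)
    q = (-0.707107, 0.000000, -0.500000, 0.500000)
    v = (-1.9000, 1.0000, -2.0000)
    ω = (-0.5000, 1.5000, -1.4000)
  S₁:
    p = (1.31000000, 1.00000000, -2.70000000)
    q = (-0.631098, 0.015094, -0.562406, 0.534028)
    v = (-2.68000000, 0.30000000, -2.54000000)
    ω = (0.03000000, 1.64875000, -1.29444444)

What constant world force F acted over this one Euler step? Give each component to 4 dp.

v₁ − v₀ = (-0.78000000, -0.70000000, -0.54000000)
applied force F = (-3.9000, -3.5000, -2.7000)

F = (-3.9000, -3.5000, -2.7000)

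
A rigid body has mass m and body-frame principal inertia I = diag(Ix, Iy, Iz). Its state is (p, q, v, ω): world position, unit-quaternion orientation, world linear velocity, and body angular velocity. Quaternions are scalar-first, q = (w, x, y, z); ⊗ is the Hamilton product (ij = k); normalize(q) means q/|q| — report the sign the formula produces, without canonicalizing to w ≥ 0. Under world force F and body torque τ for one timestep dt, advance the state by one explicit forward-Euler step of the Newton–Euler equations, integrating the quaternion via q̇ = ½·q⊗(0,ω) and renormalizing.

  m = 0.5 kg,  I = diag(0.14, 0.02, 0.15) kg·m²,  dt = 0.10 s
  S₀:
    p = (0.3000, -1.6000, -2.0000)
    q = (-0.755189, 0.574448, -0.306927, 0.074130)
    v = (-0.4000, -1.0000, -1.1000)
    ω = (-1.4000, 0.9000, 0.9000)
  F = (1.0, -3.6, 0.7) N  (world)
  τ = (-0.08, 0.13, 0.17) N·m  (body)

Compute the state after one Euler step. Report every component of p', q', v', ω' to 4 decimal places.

α = I⁻¹(τ − ω×Iω) = (-1.3236, 5.8700, 0.1253)
ω' = ω + α·dt = (-1.5324, 1.4870, 0.9125)
q⊗(0,ω) = (1.0137445, 0.7143133, -1.3004553, -0.5923647)
q' = normalize(q + ½dt·q⊗(0,ω)) = (-0.7014, 0.6075, -0.3703, 0.0443)
a = (2.0000, -7.2000, 1.4000)
p + v·dt = (0.2600, -1.7000, -2.1100)
v' = v + a·dt = (-0.2000, -1.7200, -0.9600)

p' = (0.2600, -1.7000, -2.1100)
q' = (-0.7014, 0.6075, -0.3703, 0.0443)
v' = (-0.2000, -1.7200, -0.9600)
ω' = (-1.5324, 1.4870, 0.9125)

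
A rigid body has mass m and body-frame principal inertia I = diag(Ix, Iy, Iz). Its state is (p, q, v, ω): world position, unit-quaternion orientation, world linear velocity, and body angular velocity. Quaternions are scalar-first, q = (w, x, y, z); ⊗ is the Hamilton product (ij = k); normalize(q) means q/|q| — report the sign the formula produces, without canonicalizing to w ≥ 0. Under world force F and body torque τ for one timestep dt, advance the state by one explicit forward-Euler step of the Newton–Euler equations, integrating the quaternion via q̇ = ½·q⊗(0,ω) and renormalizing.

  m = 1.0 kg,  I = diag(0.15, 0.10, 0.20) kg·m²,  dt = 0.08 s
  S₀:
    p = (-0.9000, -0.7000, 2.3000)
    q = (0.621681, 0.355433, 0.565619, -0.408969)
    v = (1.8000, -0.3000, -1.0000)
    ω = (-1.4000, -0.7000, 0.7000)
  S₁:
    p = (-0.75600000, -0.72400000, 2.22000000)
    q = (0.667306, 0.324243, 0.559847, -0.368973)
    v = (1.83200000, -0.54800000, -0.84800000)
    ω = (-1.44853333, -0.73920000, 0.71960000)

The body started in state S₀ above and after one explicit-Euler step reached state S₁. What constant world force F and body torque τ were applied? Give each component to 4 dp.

F = (0.4000, -3.1000, 1.9000)
τ = (-0.1400, 0.0000, 0.0000)

Δv = v₁−v₀ = (0.03200000, -0.24800000, 0.15200000)
F = m·Δv/dt = (0.4000, -3.1000, 1.9000)
ω₁ − ω₀ = (-0.04853333, -0.03920000, 0.01960000)
ω₀×(Iω₀) = (-0.0490, 0.0490, -0.0490)
τ = I·(Δω/dt) + ω₀×(Iω₀) = (-0.1400, 0.0000, 0.0000)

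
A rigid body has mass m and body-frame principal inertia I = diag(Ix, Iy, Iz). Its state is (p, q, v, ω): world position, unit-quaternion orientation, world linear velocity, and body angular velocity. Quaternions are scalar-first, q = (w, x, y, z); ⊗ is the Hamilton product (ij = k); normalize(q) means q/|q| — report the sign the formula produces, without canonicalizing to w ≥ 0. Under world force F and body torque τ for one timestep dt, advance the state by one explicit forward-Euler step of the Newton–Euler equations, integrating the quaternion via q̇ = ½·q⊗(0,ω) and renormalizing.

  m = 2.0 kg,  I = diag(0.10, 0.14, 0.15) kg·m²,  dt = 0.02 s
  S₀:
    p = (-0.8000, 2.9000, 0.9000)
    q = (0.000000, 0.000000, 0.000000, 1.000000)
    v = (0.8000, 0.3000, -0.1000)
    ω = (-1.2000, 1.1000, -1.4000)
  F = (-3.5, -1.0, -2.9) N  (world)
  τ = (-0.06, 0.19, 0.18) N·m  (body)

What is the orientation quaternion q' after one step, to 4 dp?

q' = (0.0140, -0.0110, -0.0120, 0.9998)

2q̇ = q⊗(0,ω) = (1.4000000, -1.1000000, -1.2000000, 0.0000000)
q' = normalize(q + ½dt·q⊗(0,ω)) = (0.0140, -0.0110, -0.0120, 0.9998)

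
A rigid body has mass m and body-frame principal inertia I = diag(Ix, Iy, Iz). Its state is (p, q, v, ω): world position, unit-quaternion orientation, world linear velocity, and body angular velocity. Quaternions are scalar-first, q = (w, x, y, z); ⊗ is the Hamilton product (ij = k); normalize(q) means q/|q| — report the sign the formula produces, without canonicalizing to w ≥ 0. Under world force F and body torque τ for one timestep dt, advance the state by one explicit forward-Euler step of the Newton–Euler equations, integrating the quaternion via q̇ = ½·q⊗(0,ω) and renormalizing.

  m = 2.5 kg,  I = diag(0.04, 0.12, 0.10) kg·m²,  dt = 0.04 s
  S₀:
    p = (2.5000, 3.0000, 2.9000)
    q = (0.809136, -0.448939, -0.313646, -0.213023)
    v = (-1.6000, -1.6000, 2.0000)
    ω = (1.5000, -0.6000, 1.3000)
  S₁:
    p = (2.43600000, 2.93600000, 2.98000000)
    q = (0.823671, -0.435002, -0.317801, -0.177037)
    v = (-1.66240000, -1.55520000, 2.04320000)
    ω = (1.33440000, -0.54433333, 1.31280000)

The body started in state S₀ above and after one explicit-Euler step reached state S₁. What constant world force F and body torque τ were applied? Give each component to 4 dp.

v₁ − v₀ = (-0.06240000, 0.04480000, 0.04320000)
F = m·Δv/dt = (-3.9000, 2.8000, 2.7000)
ω₁ − ω₀ = (-0.16560000, 0.05566667, 0.01280000)
applied torque τ = (-0.1500, 0.0500, -0.0400)

F = (-3.9000, 2.8000, 2.7000)
τ = (-0.1500, 0.0500, -0.0400)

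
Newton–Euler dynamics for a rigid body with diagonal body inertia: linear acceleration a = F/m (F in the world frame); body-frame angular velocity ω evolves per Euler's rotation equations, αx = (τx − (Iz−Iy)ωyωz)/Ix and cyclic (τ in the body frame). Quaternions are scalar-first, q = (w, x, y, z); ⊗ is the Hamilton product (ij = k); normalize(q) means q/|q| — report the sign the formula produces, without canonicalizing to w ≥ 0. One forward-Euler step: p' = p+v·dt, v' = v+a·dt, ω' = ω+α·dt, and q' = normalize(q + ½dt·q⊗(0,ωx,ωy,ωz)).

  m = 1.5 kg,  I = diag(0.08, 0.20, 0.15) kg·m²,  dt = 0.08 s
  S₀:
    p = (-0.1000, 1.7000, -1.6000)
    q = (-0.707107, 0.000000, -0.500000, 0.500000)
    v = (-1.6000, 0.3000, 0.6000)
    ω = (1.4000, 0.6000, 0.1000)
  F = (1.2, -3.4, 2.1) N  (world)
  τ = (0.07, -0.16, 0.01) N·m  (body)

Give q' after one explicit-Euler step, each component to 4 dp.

q' = (-0.6958, -0.0535, -0.4881, 0.5242)

q⊗(0,ω) = (0.2500000, -1.3399498, 0.2757358, 0.6292893)
q' = normalize(q + ½dt·q⊗(0,ω)) = (-0.6958, -0.0535, -0.4881, 0.5242)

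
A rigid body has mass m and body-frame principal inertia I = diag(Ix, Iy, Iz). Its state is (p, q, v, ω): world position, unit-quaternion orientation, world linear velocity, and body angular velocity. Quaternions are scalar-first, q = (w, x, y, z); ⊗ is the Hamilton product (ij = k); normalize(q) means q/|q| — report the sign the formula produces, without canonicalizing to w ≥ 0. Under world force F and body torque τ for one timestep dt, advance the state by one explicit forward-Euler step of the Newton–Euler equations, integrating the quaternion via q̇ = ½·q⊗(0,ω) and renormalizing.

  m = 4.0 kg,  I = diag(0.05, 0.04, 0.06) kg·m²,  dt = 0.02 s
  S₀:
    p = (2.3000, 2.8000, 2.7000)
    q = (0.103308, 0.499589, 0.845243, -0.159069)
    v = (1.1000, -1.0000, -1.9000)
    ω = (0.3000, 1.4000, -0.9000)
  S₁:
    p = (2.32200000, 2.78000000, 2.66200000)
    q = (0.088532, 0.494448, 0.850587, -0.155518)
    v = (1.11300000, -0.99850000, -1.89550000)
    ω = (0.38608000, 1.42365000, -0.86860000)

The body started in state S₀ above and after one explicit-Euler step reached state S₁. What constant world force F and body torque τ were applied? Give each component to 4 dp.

v₁ − v₀ = (0.01300000, 0.00150000, 0.00450000)
m·(v₁−v₀)/dt = (2.6000, 0.3000, 0.9000)
rate change Δω = (0.08608000, 0.02365000, 0.03140000)
τ = I·(Δω/dt) + ω₀×(Iω₀) = (0.1900, 0.0500, 0.0900)

F = (2.6000, 0.3000, 0.9000)
τ = (0.1900, 0.0500, 0.0900)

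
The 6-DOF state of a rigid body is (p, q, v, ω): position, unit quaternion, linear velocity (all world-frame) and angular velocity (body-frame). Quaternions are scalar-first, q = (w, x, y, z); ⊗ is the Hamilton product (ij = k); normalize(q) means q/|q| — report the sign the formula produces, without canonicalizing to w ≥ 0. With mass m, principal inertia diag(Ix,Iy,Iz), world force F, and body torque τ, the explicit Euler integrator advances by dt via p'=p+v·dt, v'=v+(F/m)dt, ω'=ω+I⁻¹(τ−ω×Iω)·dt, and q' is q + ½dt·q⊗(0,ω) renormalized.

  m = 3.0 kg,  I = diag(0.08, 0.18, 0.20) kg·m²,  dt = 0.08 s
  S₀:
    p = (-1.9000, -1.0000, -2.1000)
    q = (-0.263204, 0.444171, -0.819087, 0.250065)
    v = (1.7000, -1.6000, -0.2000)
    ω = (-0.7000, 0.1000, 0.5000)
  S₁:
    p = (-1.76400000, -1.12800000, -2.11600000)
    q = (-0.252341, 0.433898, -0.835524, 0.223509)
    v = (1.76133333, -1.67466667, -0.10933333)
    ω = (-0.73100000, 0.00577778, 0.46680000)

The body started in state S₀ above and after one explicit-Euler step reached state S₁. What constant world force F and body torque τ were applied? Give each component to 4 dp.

rate change Δω = (-0.03100000, -0.09422222, -0.03320000)
precession coupling = (0.0010, 0.0420, -0.0070)
τ = I·(Δω/dt) + ω₀×(Iω₀) = (-0.0300, -0.1700, -0.0900)
velocity change Δv = (0.06133333, -0.07466667, 0.09066667)
applied force F = (2.3000, -2.8000, 3.4000)

F = (2.3000, -2.8000, 3.4000)
τ = (-0.0300, -0.1700, -0.0900)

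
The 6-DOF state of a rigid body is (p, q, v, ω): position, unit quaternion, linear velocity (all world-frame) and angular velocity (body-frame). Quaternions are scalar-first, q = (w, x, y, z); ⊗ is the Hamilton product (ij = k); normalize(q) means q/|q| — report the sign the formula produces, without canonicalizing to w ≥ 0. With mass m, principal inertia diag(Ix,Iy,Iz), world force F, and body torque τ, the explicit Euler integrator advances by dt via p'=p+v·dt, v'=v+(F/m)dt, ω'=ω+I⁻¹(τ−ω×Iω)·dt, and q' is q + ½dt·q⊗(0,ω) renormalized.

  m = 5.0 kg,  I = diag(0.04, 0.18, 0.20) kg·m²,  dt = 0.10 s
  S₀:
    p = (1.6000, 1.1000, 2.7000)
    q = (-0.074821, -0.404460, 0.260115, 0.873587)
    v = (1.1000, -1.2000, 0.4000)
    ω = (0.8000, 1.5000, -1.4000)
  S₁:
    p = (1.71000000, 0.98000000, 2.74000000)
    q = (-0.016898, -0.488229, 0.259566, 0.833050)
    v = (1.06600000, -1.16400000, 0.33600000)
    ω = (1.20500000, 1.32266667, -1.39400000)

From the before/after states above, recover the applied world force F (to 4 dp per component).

Δv = v₁−v₀ = (-0.03400000, 0.03600000, -0.06400000)
m·(v₁−v₀)/dt = (-1.7000, 1.8000, -3.2000)

F = (-1.7000, 1.8000, -3.2000)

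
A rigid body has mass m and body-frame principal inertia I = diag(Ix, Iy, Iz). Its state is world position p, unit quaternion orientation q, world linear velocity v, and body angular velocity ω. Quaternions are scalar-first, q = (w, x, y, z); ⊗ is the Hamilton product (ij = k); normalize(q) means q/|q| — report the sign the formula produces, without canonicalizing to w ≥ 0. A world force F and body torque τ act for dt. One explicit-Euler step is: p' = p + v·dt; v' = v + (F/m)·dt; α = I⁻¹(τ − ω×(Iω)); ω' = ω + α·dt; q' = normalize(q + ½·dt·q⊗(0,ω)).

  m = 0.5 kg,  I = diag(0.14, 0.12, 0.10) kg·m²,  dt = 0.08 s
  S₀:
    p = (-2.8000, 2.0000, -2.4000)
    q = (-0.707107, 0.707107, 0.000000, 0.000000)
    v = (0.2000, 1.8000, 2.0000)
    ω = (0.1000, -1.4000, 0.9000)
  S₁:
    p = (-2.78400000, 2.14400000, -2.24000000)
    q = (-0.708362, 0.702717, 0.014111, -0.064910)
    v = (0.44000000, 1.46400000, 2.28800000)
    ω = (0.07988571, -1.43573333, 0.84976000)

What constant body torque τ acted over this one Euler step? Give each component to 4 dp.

Δω = ω₁−ω₀ = (-0.02011429, -0.03573333, -0.05024000)
τ = I·(Δω/dt) + ω₀×(Iω₀) = (-0.0100, -0.0500, -0.0600)

τ = (-0.0100, -0.0500, -0.0600)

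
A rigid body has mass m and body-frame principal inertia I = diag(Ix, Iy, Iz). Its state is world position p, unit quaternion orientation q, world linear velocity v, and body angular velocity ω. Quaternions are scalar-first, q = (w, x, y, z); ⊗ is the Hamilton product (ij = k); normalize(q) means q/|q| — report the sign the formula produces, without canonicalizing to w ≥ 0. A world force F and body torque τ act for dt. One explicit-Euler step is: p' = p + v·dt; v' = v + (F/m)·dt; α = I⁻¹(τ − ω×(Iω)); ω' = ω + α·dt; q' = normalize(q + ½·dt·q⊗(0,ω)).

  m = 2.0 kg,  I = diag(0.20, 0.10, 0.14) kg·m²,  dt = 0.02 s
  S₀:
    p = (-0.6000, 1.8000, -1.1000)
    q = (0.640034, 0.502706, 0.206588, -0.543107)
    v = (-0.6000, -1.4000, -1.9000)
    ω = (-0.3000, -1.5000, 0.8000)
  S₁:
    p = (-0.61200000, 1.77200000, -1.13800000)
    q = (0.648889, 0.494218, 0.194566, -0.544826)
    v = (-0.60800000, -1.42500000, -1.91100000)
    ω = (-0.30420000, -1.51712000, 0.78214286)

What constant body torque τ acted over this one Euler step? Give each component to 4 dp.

rate change Δω = (-0.00420000, -0.01712000, -0.01785714)
I·α + gyro = (-0.0900, -0.1000, -0.1700)

τ = (-0.0900, -0.1000, -0.1700)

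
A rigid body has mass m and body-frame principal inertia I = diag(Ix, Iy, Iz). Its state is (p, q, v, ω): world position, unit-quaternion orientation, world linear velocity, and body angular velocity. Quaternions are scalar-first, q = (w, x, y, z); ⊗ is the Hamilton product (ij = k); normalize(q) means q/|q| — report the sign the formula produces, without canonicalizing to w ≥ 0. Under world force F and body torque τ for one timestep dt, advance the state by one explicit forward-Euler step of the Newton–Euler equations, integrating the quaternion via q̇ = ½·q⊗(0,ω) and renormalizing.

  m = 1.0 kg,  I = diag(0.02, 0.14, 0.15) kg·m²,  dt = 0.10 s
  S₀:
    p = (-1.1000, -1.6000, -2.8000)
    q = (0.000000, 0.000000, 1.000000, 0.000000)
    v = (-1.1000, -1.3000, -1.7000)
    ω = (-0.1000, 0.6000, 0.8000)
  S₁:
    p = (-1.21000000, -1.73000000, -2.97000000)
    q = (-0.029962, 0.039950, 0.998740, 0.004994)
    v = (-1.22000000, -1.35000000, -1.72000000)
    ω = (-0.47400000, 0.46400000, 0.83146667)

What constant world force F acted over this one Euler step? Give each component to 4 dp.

velocity change Δv = (-0.12000000, -0.05000000, -0.02000000)
F = m·Δv/dt = (-1.2000, -0.5000, -0.2000)

F = (-1.2000, -0.5000, -0.2000)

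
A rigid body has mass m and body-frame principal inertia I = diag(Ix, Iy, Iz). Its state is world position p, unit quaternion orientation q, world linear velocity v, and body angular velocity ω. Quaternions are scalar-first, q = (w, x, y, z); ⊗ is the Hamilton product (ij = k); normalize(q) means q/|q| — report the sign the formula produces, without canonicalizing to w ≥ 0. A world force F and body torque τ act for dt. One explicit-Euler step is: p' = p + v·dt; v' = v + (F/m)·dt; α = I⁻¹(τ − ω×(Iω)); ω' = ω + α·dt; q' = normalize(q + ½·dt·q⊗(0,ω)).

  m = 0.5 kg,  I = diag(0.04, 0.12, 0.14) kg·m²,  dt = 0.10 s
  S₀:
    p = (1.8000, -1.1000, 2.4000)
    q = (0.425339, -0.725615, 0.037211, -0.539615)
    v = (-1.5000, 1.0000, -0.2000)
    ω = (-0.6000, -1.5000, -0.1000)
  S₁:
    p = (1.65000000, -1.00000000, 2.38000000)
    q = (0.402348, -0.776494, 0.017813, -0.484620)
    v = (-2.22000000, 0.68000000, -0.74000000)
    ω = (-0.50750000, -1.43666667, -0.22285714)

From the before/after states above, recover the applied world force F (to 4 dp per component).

F = (-3.6000, -1.6000, -2.7000)

velocity change Δv = (-0.72000000, -0.32000000, -0.54000000)
m·(v₁−v₀)/dt = (-3.6000, -1.6000, -2.7000)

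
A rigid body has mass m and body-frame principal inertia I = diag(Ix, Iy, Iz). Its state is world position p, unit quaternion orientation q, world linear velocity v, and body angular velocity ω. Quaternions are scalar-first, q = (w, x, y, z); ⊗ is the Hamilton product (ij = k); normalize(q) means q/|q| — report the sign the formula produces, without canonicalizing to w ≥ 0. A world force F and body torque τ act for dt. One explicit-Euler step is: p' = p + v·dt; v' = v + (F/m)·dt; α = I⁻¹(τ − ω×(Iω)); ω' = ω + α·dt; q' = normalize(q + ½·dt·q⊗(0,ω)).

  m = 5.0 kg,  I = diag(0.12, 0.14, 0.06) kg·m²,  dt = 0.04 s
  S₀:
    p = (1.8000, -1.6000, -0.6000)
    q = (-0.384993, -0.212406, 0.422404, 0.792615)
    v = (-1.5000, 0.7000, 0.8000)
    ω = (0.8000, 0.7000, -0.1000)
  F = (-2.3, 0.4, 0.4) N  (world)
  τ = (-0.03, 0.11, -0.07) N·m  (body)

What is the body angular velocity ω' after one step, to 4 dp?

ω' = (0.7881, 0.7328, -0.1541)

angular accel α = (-0.2967, 0.8200, -1.3533)
ω + α·dt = (0.7881, 0.7328, -0.1541)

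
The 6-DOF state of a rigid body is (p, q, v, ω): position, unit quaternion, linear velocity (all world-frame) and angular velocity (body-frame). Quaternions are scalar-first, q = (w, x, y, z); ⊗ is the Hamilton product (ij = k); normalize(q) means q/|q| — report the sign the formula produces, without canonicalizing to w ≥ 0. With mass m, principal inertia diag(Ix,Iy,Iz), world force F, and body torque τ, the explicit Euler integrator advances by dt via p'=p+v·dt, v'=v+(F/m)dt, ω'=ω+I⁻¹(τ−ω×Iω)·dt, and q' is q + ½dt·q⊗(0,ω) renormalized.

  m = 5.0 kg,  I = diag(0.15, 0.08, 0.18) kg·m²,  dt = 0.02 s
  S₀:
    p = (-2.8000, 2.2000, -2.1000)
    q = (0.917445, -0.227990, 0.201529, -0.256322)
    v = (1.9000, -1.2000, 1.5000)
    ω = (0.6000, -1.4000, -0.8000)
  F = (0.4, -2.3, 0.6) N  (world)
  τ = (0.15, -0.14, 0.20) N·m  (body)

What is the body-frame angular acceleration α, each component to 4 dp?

α = (0.2533, -1.9300, 0.7844)

precession coupling ω×(Iω) = (0.1120, 0.0144, 0.0588)
α = I⁻¹(τ − ω×Iω) = (0.2533, -1.9300, 0.7844)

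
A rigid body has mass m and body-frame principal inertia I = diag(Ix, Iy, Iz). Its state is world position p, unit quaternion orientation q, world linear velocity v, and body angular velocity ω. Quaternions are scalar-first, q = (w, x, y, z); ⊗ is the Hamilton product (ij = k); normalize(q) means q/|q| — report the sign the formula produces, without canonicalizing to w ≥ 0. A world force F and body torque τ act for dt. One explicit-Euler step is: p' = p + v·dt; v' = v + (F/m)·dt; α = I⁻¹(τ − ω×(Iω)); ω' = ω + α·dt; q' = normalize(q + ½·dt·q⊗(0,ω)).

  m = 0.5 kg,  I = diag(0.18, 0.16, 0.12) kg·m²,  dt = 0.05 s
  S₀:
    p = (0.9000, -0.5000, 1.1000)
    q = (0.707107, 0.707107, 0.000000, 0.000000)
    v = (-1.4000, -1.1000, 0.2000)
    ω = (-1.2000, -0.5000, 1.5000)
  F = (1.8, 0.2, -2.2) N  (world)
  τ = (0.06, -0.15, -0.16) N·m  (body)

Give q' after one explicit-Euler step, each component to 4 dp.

q' = (0.7274, 0.6851, -0.0353, 0.0177)

Hamilton product q⊗(0,ω) = (0.8485284, -0.8485284, -1.4142140, 0.7071070)
q' = normalize(q + ½dt·q⊗(0,ω)) = (0.7274, 0.6851, -0.0353, 0.0177)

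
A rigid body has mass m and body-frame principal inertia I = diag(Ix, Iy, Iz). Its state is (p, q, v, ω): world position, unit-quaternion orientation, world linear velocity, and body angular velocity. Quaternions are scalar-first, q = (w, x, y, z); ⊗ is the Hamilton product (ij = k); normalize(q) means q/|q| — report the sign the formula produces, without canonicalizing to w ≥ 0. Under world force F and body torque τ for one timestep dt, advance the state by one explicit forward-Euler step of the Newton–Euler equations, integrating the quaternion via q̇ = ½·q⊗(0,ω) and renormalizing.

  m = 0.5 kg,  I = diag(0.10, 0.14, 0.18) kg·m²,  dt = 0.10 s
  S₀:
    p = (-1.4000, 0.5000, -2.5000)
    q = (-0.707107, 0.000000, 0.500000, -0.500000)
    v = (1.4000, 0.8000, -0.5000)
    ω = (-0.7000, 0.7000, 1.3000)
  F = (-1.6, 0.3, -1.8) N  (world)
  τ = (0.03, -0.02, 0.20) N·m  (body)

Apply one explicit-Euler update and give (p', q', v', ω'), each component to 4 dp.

p' = (-1.2600, 0.5800, -2.5500)
q' = (-0.6898, 0.0745, 0.4911, -0.5267)
v' = (1.0800, 0.8600, -0.8600)
ω' = (-0.7064, 0.6337, 1.4220)

p + v·dt = (-1.2600, 0.5800, -2.5500)
v' = v + a·dt = (1.0800, 0.8600, -0.8600)
gyro term ω×Iω = (0.0364, 0.0728, -0.0196)
α = I⁻¹(τ − ω×Iω) = (-0.0640, -0.6629, 1.2200)
ω' = ω + α·dt = (-0.7064, 0.6337, 1.4220)
2q̇ = q⊗(0,ω) = (0.3000000, 1.4949749, -0.1449749, -0.5692391)
updated quaternion q' = (-0.6898, 0.0745, 0.4911, -0.5267)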